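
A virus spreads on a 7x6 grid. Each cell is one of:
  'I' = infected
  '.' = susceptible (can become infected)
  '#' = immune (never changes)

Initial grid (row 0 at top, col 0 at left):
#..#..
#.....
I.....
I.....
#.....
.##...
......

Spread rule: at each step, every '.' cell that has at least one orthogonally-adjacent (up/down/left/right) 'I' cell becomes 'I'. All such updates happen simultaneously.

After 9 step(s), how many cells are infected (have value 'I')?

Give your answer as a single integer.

Answer: 35

Derivation:
Step 0 (initial): 2 infected
Step 1: +2 new -> 4 infected
Step 2: +4 new -> 8 infected
Step 3: +5 new -> 13 infected
Step 4: +5 new -> 18 infected
Step 5: +5 new -> 23 infected
Step 6: +5 new -> 28 infected
Step 7: +4 new -> 32 infected
Step 8: +2 new -> 34 infected
Step 9: +1 new -> 35 infected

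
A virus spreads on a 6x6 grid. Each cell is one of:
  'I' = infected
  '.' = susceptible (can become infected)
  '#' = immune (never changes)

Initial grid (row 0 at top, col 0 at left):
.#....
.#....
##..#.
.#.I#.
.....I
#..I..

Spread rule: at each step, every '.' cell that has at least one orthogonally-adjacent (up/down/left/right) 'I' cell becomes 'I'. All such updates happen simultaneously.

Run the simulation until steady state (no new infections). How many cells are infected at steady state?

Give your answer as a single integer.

Step 0 (initial): 3 infected
Step 1: +8 new -> 11 infected
Step 2: +5 new -> 16 infected
Step 3: +5 new -> 21 infected
Step 4: +4 new -> 25 infected
Step 5: +1 new -> 26 infected
Step 6: +0 new -> 26 infected

Answer: 26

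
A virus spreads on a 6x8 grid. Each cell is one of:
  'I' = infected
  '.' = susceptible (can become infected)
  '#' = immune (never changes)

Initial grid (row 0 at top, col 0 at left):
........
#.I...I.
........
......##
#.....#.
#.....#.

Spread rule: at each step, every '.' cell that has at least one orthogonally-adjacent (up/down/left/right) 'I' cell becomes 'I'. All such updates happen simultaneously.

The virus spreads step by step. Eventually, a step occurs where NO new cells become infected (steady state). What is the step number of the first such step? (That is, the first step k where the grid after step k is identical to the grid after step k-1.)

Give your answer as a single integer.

Answer: 7

Derivation:
Step 0 (initial): 2 infected
Step 1: +8 new -> 10 infected
Step 2: +10 new -> 20 infected
Step 3: +8 new -> 28 infected
Step 4: +6 new -> 34 infected
Step 5: +4 new -> 38 infected
Step 6: +1 new -> 39 infected
Step 7: +0 new -> 39 infected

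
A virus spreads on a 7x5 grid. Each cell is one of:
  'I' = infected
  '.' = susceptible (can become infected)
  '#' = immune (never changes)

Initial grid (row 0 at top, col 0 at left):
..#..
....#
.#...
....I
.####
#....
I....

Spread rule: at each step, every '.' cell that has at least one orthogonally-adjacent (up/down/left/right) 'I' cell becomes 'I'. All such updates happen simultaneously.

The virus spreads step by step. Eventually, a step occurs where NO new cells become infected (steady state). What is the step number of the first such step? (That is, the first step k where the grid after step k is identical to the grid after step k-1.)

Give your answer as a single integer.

Answer: 8

Derivation:
Step 0 (initial): 2 infected
Step 1: +3 new -> 5 infected
Step 2: +4 new -> 9 infected
Step 3: +5 new -> 14 infected
Step 4: +5 new -> 19 infected
Step 5: +5 new -> 24 infected
Step 6: +2 new -> 26 infected
Step 7: +1 new -> 27 infected
Step 8: +0 new -> 27 infected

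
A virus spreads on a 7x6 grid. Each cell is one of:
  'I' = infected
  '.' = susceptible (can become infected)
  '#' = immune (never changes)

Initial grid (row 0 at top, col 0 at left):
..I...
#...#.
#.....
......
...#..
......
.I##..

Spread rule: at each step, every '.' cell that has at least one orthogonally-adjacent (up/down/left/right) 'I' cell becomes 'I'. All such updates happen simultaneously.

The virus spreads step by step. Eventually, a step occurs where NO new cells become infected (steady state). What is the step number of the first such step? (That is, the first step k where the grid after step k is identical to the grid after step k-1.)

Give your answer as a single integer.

Step 0 (initial): 2 infected
Step 1: +5 new -> 7 infected
Step 2: +8 new -> 15 infected
Step 3: +8 new -> 23 infected
Step 4: +5 new -> 28 infected
Step 5: +5 new -> 33 infected
Step 6: +3 new -> 36 infected
Step 7: +0 new -> 36 infected

Answer: 7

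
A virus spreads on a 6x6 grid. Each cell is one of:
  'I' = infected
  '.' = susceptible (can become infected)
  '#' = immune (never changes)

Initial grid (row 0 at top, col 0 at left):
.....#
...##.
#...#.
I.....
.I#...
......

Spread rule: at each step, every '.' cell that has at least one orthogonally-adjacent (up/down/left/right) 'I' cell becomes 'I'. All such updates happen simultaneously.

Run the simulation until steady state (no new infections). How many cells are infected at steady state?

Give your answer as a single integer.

Step 0 (initial): 2 infected
Step 1: +3 new -> 5 infected
Step 2: +4 new -> 9 infected
Step 3: +4 new -> 13 infected
Step 4: +7 new -> 20 infected
Step 5: +5 new -> 25 infected
Step 6: +3 new -> 28 infected
Step 7: +2 new -> 30 infected
Step 8: +0 new -> 30 infected

Answer: 30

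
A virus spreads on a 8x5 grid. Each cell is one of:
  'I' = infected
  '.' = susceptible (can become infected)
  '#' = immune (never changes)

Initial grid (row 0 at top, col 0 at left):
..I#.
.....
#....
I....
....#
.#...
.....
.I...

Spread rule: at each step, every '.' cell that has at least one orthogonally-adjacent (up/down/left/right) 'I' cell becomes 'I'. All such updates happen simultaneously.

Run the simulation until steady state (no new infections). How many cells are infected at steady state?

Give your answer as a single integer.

Step 0 (initial): 3 infected
Step 1: +7 new -> 10 infected
Step 2: +11 new -> 21 infected
Step 3: +8 new -> 29 infected
Step 4: +6 new -> 35 infected
Step 5: +1 new -> 36 infected
Step 6: +0 new -> 36 infected

Answer: 36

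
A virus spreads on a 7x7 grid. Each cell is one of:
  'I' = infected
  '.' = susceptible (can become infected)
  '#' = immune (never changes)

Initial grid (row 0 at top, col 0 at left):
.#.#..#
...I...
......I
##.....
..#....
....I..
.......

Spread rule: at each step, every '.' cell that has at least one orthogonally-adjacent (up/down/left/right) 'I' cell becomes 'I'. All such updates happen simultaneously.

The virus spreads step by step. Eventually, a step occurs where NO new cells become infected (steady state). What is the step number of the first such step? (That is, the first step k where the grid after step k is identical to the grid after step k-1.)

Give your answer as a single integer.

Step 0 (initial): 3 infected
Step 1: +10 new -> 13 infected
Step 2: +16 new -> 29 infected
Step 3: +7 new -> 36 infected
Step 4: +5 new -> 41 infected
Step 5: +2 new -> 43 infected
Step 6: +0 new -> 43 infected

Answer: 6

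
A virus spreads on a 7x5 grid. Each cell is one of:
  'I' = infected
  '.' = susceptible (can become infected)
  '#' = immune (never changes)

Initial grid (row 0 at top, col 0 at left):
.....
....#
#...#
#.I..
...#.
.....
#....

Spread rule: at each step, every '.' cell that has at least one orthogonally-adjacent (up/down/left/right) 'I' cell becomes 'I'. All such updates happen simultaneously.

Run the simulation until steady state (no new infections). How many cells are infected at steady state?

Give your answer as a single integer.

Answer: 29

Derivation:
Step 0 (initial): 1 infected
Step 1: +4 new -> 5 infected
Step 2: +6 new -> 11 infected
Step 3: +8 new -> 19 infected
Step 4: +7 new -> 26 infected
Step 5: +3 new -> 29 infected
Step 6: +0 new -> 29 infected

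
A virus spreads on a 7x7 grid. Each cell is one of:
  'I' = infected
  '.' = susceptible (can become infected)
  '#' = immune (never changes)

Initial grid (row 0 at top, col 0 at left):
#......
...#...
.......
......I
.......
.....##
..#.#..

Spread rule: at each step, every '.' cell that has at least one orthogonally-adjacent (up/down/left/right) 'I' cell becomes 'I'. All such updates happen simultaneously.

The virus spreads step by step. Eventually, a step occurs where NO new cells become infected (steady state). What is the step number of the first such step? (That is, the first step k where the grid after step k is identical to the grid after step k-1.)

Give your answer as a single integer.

Step 0 (initial): 1 infected
Step 1: +3 new -> 4 infected
Step 2: +4 new -> 8 infected
Step 3: +5 new -> 13 infected
Step 4: +6 new -> 19 infected
Step 5: +5 new -> 24 infected
Step 6: +7 new -> 31 infected
Step 7: +5 new -> 36 infected
Step 8: +4 new -> 40 infected
Step 9: +1 new -> 41 infected
Step 10: +0 new -> 41 infected

Answer: 10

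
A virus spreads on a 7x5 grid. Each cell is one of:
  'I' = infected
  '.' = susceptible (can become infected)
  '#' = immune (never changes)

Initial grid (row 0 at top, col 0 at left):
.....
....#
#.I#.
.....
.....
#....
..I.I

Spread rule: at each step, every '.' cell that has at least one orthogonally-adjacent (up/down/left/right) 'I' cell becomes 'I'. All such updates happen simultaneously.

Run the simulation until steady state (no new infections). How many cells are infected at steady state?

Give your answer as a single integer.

Step 0 (initial): 3 infected
Step 1: +7 new -> 10 infected
Step 2: +10 new -> 20 infected
Step 3: +7 new -> 27 infected
Step 4: +4 new -> 31 infected
Step 5: +0 new -> 31 infected

Answer: 31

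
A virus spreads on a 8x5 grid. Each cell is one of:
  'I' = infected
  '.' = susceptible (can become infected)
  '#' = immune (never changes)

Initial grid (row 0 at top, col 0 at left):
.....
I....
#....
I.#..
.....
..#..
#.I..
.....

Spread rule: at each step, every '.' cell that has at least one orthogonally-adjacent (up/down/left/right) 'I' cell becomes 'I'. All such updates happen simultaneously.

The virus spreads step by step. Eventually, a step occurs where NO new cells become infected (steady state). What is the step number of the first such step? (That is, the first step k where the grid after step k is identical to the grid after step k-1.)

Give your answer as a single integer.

Step 0 (initial): 3 infected
Step 1: +7 new -> 10 infected
Step 2: +10 new -> 20 infected
Step 3: +8 new -> 28 infected
Step 4: +5 new -> 33 infected
Step 5: +3 new -> 36 infected
Step 6: +0 new -> 36 infected

Answer: 6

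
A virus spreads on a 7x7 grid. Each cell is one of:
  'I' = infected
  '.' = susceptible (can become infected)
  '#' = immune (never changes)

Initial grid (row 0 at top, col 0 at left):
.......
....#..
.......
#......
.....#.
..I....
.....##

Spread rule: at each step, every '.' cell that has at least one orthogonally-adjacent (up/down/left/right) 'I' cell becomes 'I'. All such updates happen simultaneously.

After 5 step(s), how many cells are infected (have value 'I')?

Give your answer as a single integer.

Answer: 32

Derivation:
Step 0 (initial): 1 infected
Step 1: +4 new -> 5 infected
Step 2: +7 new -> 12 infected
Step 3: +8 new -> 20 infected
Step 4: +5 new -> 25 infected
Step 5: +7 new -> 32 infected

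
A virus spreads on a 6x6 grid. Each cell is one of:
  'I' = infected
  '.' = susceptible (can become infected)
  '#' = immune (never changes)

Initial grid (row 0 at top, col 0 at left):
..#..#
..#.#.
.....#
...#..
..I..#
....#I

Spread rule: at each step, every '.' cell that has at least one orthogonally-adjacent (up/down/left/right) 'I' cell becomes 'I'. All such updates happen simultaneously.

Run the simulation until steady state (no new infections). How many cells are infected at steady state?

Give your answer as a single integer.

Step 0 (initial): 2 infected
Step 1: +4 new -> 6 infected
Step 2: +6 new -> 12 infected
Step 3: +5 new -> 17 infected
Step 4: +5 new -> 22 infected
Step 5: +3 new -> 25 infected
Step 6: +2 new -> 27 infected
Step 7: +0 new -> 27 infected

Answer: 27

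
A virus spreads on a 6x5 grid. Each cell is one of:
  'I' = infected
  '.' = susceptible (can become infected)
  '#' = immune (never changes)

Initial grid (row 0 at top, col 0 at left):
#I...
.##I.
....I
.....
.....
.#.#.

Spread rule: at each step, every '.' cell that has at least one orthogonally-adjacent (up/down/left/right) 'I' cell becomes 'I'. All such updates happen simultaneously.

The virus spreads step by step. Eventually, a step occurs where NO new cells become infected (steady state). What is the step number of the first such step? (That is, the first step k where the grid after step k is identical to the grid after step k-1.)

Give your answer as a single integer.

Step 0 (initial): 3 infected
Step 1: +5 new -> 8 infected
Step 2: +4 new -> 12 infected
Step 3: +4 new -> 16 infected
Step 4: +3 new -> 19 infected
Step 5: +4 new -> 23 infected
Step 6: +1 new -> 24 infected
Step 7: +1 new -> 25 infected
Step 8: +0 new -> 25 infected

Answer: 8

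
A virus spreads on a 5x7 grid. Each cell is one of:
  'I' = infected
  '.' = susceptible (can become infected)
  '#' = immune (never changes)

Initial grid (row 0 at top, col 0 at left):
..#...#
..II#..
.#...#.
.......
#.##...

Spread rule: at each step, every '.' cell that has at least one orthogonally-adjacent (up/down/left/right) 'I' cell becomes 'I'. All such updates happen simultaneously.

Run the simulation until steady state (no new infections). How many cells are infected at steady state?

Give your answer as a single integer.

Step 0 (initial): 2 infected
Step 1: +4 new -> 6 infected
Step 2: +6 new -> 12 infected
Step 3: +5 new -> 17 infected
Step 4: +5 new -> 22 infected
Step 5: +3 new -> 25 infected
Step 6: +2 new -> 27 infected
Step 7: +0 new -> 27 infected

Answer: 27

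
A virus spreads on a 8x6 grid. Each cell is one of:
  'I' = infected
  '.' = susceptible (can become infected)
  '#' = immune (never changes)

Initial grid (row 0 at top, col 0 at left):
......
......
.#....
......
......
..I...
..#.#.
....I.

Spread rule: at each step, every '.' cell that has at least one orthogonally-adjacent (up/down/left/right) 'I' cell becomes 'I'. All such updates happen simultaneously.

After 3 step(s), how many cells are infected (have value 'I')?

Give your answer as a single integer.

Step 0 (initial): 2 infected
Step 1: +5 new -> 7 infected
Step 2: +9 new -> 16 infected
Step 3: +8 new -> 24 infected

Answer: 24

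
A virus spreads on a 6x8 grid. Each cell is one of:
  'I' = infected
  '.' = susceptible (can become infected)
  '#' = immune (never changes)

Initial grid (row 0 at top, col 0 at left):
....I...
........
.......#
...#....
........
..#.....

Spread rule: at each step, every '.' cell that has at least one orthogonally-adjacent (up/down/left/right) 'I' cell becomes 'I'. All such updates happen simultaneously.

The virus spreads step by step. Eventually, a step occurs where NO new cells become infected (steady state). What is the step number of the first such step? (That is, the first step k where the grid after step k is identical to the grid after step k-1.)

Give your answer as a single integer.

Step 0 (initial): 1 infected
Step 1: +3 new -> 4 infected
Step 2: +5 new -> 9 infected
Step 3: +7 new -> 16 infected
Step 4: +7 new -> 23 infected
Step 5: +7 new -> 30 infected
Step 6: +7 new -> 37 infected
Step 7: +4 new -> 41 infected
Step 8: +3 new -> 44 infected
Step 9: +1 new -> 45 infected
Step 10: +0 new -> 45 infected

Answer: 10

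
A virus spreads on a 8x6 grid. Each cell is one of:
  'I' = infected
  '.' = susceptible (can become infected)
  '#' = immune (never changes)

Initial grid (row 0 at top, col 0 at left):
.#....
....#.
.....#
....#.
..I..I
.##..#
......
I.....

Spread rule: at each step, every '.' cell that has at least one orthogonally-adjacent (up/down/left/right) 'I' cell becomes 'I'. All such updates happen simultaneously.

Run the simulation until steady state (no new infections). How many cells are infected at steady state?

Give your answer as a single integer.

Answer: 41

Derivation:
Step 0 (initial): 3 infected
Step 1: +7 new -> 10 infected
Step 2: +9 new -> 19 infected
Step 3: +8 new -> 27 infected
Step 4: +7 new -> 34 infected
Step 5: +3 new -> 37 infected
Step 6: +2 new -> 39 infected
Step 7: +1 new -> 40 infected
Step 8: +1 new -> 41 infected
Step 9: +0 new -> 41 infected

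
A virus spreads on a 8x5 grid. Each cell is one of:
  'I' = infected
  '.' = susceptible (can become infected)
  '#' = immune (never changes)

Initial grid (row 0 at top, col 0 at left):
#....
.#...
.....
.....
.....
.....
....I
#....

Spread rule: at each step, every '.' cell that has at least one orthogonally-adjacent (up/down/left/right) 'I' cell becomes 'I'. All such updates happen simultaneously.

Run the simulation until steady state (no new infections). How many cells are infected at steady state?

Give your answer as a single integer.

Answer: 37

Derivation:
Step 0 (initial): 1 infected
Step 1: +3 new -> 4 infected
Step 2: +4 new -> 8 infected
Step 3: +5 new -> 13 infected
Step 4: +6 new -> 19 infected
Step 5: +5 new -> 24 infected
Step 6: +5 new -> 29 infected
Step 7: +4 new -> 33 infected
Step 8: +2 new -> 35 infected
Step 9: +2 new -> 37 infected
Step 10: +0 new -> 37 infected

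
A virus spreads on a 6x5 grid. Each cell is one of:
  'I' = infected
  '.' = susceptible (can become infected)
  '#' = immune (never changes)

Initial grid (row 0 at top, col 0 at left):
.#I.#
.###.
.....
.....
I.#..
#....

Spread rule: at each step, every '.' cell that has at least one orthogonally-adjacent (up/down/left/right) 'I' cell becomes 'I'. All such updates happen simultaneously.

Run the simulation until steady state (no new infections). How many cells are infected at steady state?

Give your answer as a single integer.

Step 0 (initial): 2 infected
Step 1: +3 new -> 5 infected
Step 2: +3 new -> 8 infected
Step 3: +4 new -> 12 infected
Step 4: +4 new -> 16 infected
Step 5: +4 new -> 20 infected
Step 6: +2 new -> 22 infected
Step 7: +1 new -> 23 infected
Step 8: +0 new -> 23 infected

Answer: 23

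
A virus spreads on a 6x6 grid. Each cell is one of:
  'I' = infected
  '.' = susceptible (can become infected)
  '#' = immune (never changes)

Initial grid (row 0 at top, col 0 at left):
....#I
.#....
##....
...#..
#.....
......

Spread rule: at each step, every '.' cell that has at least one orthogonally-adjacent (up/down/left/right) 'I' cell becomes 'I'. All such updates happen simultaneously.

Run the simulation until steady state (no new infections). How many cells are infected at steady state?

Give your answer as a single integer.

Step 0 (initial): 1 infected
Step 1: +1 new -> 2 infected
Step 2: +2 new -> 4 infected
Step 3: +3 new -> 7 infected
Step 4: +5 new -> 12 infected
Step 5: +4 new -> 16 infected
Step 6: +4 new -> 20 infected
Step 7: +4 new -> 24 infected
Step 8: +4 new -> 28 infected
Step 9: +1 new -> 29 infected
Step 10: +1 new -> 30 infected
Step 11: +0 new -> 30 infected

Answer: 30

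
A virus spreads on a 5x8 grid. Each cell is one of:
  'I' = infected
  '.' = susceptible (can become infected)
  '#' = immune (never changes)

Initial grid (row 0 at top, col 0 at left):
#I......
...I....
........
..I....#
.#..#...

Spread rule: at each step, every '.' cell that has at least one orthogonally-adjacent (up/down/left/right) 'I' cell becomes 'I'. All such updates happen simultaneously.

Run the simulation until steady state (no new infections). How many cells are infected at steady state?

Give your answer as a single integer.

Step 0 (initial): 3 infected
Step 1: +10 new -> 13 infected
Step 2: +8 new -> 21 infected
Step 3: +6 new -> 27 infected
Step 4: +5 new -> 32 infected
Step 5: +3 new -> 35 infected
Step 6: +1 new -> 36 infected
Step 7: +0 new -> 36 infected

Answer: 36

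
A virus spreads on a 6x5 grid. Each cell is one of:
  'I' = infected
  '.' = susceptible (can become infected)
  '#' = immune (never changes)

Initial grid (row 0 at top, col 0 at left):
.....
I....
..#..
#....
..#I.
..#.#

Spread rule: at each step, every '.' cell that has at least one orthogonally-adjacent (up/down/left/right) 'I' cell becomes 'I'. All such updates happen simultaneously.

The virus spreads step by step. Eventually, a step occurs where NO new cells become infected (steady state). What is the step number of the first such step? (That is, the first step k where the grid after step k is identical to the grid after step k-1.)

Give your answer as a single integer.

Answer: 7

Derivation:
Step 0 (initial): 2 infected
Step 1: +6 new -> 8 infected
Step 2: +6 new -> 14 infected
Step 3: +4 new -> 18 infected
Step 4: +3 new -> 21 infected
Step 5: +3 new -> 24 infected
Step 6: +1 new -> 25 infected
Step 7: +0 new -> 25 infected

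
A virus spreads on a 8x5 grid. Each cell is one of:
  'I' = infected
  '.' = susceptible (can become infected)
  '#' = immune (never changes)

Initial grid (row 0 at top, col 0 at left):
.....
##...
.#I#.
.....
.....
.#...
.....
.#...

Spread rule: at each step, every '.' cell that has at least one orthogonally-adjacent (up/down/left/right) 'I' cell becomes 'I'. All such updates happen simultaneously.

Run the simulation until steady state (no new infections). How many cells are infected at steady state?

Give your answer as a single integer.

Step 0 (initial): 1 infected
Step 1: +2 new -> 3 infected
Step 2: +5 new -> 8 infected
Step 3: +8 new -> 16 infected
Step 4: +8 new -> 24 infected
Step 5: +5 new -> 29 infected
Step 6: +3 new -> 32 infected
Step 7: +2 new -> 34 infected
Step 8: +0 new -> 34 infected

Answer: 34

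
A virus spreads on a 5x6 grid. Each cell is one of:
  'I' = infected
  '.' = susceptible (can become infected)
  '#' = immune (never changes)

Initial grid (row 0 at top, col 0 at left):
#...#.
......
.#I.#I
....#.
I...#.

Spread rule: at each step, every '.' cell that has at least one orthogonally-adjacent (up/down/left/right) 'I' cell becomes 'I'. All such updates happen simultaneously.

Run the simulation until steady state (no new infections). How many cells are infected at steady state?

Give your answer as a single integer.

Step 0 (initial): 3 infected
Step 1: +7 new -> 10 infected
Step 2: +10 new -> 20 infected
Step 3: +4 new -> 24 infected
Step 4: +0 new -> 24 infected

Answer: 24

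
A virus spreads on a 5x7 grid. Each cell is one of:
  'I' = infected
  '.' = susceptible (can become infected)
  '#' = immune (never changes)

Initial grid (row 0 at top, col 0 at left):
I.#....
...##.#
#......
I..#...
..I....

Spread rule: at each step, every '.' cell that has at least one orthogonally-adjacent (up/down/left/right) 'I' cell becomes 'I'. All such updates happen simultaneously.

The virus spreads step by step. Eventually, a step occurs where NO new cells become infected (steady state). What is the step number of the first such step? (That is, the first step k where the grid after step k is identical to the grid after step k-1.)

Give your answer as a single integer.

Step 0 (initial): 3 infected
Step 1: +7 new -> 10 infected
Step 2: +4 new -> 14 infected
Step 3: +4 new -> 18 infected
Step 4: +3 new -> 21 infected
Step 5: +2 new -> 23 infected
Step 6: +2 new -> 25 infected
Step 7: +1 new -> 26 infected
Step 8: +2 new -> 28 infected
Step 9: +1 new -> 29 infected
Step 10: +0 new -> 29 infected

Answer: 10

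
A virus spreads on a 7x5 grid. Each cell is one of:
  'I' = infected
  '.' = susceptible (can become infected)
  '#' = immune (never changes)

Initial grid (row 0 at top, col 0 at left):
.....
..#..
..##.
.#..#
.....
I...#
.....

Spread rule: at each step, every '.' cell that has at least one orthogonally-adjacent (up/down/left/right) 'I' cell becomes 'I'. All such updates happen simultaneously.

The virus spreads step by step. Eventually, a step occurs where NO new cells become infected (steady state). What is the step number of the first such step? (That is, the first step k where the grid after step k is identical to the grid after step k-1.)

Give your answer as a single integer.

Step 0 (initial): 1 infected
Step 1: +3 new -> 4 infected
Step 2: +4 new -> 8 infected
Step 3: +4 new -> 12 infected
Step 4: +5 new -> 17 infected
Step 5: +5 new -> 22 infected
Step 6: +1 new -> 23 infected
Step 7: +1 new -> 24 infected
Step 8: +1 new -> 25 infected
Step 9: +2 new -> 27 infected
Step 10: +1 new -> 28 infected
Step 11: +1 new -> 29 infected
Step 12: +0 new -> 29 infected

Answer: 12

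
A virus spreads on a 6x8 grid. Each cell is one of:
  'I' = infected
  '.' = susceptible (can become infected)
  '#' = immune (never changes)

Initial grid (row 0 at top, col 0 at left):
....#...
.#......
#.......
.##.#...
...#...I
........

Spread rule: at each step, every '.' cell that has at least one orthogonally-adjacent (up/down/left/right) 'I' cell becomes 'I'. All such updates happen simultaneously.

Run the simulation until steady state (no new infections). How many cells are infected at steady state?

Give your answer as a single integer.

Answer: 41

Derivation:
Step 0 (initial): 1 infected
Step 1: +3 new -> 4 infected
Step 2: +4 new -> 8 infected
Step 3: +5 new -> 13 infected
Step 4: +4 new -> 17 infected
Step 5: +4 new -> 21 infected
Step 6: +4 new -> 25 infected
Step 7: +5 new -> 30 infected
Step 8: +5 new -> 35 infected
Step 9: +2 new -> 37 infected
Step 10: +2 new -> 39 infected
Step 11: +1 new -> 40 infected
Step 12: +1 new -> 41 infected
Step 13: +0 new -> 41 infected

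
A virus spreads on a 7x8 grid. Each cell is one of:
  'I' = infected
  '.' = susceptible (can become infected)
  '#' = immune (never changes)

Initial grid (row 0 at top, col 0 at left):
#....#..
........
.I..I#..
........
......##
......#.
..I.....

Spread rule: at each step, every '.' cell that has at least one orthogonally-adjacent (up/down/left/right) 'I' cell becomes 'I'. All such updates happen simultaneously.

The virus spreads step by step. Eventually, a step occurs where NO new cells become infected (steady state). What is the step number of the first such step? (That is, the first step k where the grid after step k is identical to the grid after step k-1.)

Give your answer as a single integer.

Step 0 (initial): 3 infected
Step 1: +10 new -> 13 infected
Step 2: +17 new -> 30 infected
Step 3: +10 new -> 40 infected
Step 4: +6 new -> 46 infected
Step 5: +3 new -> 49 infected
Step 6: +1 new -> 50 infected
Step 7: +0 new -> 50 infected

Answer: 7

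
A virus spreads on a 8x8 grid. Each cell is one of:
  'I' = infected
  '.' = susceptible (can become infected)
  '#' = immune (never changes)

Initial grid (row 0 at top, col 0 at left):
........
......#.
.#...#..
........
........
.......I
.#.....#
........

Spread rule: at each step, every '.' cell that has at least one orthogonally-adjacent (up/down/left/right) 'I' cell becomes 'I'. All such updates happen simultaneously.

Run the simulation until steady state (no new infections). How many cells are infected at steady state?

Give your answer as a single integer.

Step 0 (initial): 1 infected
Step 1: +2 new -> 3 infected
Step 2: +4 new -> 7 infected
Step 3: +6 new -> 13 infected
Step 4: +8 new -> 21 infected
Step 5: +6 new -> 27 infected
Step 6: +7 new -> 34 infected
Step 7: +7 new -> 41 infected
Step 8: +8 new -> 49 infected
Step 9: +4 new -> 53 infected
Step 10: +3 new -> 56 infected
Step 11: +2 new -> 58 infected
Step 12: +1 new -> 59 infected
Step 13: +0 new -> 59 infected

Answer: 59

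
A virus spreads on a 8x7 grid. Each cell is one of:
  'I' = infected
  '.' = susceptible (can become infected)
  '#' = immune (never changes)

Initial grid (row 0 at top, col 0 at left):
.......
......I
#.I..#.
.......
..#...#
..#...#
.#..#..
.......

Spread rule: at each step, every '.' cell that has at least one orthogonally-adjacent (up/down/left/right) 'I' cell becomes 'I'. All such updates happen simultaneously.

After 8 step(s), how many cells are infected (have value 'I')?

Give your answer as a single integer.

Answer: 48

Derivation:
Step 0 (initial): 2 infected
Step 1: +7 new -> 9 infected
Step 2: +9 new -> 18 infected
Step 3: +9 new -> 27 infected
Step 4: +6 new -> 33 infected
Step 5: +4 new -> 37 infected
Step 6: +4 new -> 41 infected
Step 7: +5 new -> 46 infected
Step 8: +2 new -> 48 infected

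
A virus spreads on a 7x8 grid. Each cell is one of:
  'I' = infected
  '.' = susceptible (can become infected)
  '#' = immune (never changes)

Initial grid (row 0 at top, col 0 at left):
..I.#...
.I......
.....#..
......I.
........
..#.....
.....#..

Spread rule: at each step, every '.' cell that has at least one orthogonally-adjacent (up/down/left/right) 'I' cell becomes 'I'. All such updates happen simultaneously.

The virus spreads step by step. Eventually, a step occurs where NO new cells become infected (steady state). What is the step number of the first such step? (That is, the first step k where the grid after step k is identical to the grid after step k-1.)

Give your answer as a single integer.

Answer: 7

Derivation:
Step 0 (initial): 3 infected
Step 1: +9 new -> 12 infected
Step 2: +11 new -> 23 infected
Step 3: +14 new -> 37 infected
Step 4: +8 new -> 45 infected
Step 5: +4 new -> 49 infected
Step 6: +3 new -> 52 infected
Step 7: +0 new -> 52 infected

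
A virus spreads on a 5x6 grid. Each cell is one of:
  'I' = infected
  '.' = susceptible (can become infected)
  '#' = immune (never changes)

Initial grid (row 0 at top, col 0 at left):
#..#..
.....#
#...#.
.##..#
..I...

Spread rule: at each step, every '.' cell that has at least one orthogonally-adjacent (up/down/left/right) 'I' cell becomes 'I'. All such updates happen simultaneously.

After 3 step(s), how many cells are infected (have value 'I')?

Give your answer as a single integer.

Step 0 (initial): 1 infected
Step 1: +2 new -> 3 infected
Step 2: +3 new -> 6 infected
Step 3: +4 new -> 10 infected

Answer: 10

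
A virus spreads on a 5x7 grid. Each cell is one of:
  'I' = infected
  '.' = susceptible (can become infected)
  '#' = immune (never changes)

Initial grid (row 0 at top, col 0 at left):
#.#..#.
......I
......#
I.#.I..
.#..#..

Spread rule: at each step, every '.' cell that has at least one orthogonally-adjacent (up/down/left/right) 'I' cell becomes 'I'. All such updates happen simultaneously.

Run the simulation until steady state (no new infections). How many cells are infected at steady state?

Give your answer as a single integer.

Answer: 28

Derivation:
Step 0 (initial): 3 infected
Step 1: +8 new -> 11 infected
Step 2: +8 new -> 19 infected
Step 3: +6 new -> 25 infected
Step 4: +3 new -> 28 infected
Step 5: +0 new -> 28 infected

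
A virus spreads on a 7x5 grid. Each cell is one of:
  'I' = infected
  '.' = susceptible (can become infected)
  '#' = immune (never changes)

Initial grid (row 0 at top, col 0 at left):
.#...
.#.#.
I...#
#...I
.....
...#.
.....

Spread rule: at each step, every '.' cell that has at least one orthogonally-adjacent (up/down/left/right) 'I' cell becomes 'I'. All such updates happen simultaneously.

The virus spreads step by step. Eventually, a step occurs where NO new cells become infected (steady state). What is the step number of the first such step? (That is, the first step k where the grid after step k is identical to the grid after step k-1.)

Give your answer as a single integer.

Step 0 (initial): 2 infected
Step 1: +4 new -> 6 infected
Step 2: +7 new -> 13 infected
Step 3: +4 new -> 17 infected
Step 4: +5 new -> 22 infected
Step 5: +4 new -> 26 infected
Step 6: +2 new -> 28 infected
Step 7: +1 new -> 29 infected
Step 8: +0 new -> 29 infected

Answer: 8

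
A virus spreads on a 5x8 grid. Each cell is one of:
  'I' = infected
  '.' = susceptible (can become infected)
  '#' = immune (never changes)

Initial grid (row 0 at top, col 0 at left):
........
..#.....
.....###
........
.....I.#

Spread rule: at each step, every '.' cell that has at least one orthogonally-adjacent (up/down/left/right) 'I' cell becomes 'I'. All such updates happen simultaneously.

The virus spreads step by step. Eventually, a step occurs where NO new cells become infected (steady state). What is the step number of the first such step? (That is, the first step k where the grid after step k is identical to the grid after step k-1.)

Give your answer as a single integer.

Step 0 (initial): 1 infected
Step 1: +3 new -> 4 infected
Step 2: +3 new -> 7 infected
Step 3: +4 new -> 11 infected
Step 4: +4 new -> 15 infected
Step 5: +6 new -> 21 infected
Step 6: +5 new -> 26 infected
Step 7: +5 new -> 31 infected
Step 8: +3 new -> 34 infected
Step 9: +1 new -> 35 infected
Step 10: +0 new -> 35 infected

Answer: 10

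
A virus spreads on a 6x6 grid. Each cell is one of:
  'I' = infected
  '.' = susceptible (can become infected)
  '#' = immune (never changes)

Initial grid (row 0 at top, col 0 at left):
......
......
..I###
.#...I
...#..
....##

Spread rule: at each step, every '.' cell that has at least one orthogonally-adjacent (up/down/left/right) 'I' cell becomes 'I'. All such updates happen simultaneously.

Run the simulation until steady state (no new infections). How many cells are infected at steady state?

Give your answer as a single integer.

Answer: 29

Derivation:
Step 0 (initial): 2 infected
Step 1: +5 new -> 7 infected
Step 2: +7 new -> 14 infected
Step 3: +7 new -> 21 infected
Step 4: +6 new -> 27 infected
Step 5: +2 new -> 29 infected
Step 6: +0 new -> 29 infected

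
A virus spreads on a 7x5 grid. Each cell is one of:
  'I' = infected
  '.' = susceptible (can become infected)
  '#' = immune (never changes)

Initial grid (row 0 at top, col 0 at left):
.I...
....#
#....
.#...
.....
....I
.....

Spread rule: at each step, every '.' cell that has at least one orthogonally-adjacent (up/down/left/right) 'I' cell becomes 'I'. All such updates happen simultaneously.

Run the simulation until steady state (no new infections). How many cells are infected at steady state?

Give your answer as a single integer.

Step 0 (initial): 2 infected
Step 1: +6 new -> 8 infected
Step 2: +8 new -> 16 infected
Step 3: +8 new -> 24 infected
Step 4: +5 new -> 29 infected
Step 5: +2 new -> 31 infected
Step 6: +1 new -> 32 infected
Step 7: +0 new -> 32 infected

Answer: 32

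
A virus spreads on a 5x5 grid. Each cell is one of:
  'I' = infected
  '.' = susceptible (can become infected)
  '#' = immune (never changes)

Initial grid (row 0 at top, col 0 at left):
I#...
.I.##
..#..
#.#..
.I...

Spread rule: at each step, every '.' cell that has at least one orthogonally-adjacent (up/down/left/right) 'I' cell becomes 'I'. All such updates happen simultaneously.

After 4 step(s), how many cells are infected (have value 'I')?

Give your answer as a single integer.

Step 0 (initial): 3 infected
Step 1: +6 new -> 9 infected
Step 2: +3 new -> 12 infected
Step 3: +3 new -> 15 infected
Step 4: +3 new -> 18 infected

Answer: 18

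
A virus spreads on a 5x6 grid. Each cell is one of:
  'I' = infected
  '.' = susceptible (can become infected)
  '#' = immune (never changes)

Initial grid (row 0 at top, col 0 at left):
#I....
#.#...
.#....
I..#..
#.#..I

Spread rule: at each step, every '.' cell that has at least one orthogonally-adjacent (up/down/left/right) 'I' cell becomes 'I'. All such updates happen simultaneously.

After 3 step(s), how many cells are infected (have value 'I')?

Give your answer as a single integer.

Answer: 20

Derivation:
Step 0 (initial): 3 infected
Step 1: +6 new -> 9 infected
Step 2: +6 new -> 15 infected
Step 3: +5 new -> 20 infected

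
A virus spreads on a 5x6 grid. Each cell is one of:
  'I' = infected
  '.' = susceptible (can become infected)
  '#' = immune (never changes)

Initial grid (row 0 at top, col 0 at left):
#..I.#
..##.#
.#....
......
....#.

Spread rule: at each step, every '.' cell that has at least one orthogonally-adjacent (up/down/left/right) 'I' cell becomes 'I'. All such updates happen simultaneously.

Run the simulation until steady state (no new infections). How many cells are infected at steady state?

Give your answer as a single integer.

Answer: 23

Derivation:
Step 0 (initial): 1 infected
Step 1: +2 new -> 3 infected
Step 2: +2 new -> 5 infected
Step 3: +2 new -> 7 infected
Step 4: +4 new -> 11 infected
Step 5: +4 new -> 15 infected
Step 6: +4 new -> 19 infected
Step 7: +3 new -> 22 infected
Step 8: +1 new -> 23 infected
Step 9: +0 new -> 23 infected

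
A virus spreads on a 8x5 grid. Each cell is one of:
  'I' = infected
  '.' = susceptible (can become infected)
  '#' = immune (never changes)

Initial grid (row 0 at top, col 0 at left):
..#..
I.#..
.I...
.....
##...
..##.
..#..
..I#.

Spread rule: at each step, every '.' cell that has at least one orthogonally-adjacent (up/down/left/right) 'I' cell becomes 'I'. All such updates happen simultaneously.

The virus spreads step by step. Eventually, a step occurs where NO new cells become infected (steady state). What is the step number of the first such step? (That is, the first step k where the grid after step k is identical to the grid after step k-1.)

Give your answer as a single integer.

Answer: 9

Derivation:
Step 0 (initial): 3 infected
Step 1: +6 new -> 9 infected
Step 2: +6 new -> 15 infected
Step 3: +6 new -> 21 infected
Step 4: +5 new -> 26 infected
Step 5: +2 new -> 28 infected
Step 6: +1 new -> 29 infected
Step 7: +1 new -> 30 infected
Step 8: +2 new -> 32 infected
Step 9: +0 new -> 32 infected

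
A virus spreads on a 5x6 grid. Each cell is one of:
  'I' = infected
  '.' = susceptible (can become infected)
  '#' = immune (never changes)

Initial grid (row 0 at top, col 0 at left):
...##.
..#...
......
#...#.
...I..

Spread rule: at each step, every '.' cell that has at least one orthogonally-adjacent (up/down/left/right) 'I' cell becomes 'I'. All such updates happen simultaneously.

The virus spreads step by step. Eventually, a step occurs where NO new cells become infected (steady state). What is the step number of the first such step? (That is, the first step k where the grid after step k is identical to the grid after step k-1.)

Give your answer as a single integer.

Answer: 8

Derivation:
Step 0 (initial): 1 infected
Step 1: +3 new -> 4 infected
Step 2: +4 new -> 8 infected
Step 3: +6 new -> 14 infected
Step 4: +3 new -> 17 infected
Step 5: +3 new -> 20 infected
Step 6: +3 new -> 23 infected
Step 7: +2 new -> 25 infected
Step 8: +0 new -> 25 infected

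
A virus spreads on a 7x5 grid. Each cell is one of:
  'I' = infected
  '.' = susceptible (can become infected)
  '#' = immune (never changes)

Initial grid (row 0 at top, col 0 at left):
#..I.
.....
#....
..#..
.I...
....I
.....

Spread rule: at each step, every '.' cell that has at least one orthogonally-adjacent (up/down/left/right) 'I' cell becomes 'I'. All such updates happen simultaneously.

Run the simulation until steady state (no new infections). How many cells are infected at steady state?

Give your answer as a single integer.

Answer: 32

Derivation:
Step 0 (initial): 3 infected
Step 1: +10 new -> 13 infected
Step 2: +12 new -> 25 infected
Step 3: +6 new -> 31 infected
Step 4: +1 new -> 32 infected
Step 5: +0 new -> 32 infected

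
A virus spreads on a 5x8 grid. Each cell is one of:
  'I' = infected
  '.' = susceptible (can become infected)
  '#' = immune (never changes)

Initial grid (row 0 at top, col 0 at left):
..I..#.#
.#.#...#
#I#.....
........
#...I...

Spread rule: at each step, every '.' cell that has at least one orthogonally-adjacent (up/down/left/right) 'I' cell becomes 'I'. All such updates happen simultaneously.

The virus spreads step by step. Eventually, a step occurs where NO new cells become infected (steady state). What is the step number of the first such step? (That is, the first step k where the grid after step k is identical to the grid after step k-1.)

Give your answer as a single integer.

Step 0 (initial): 3 infected
Step 1: +7 new -> 10 infected
Step 2: +10 new -> 20 infected
Step 3: +6 new -> 26 infected
Step 4: +3 new -> 29 infected
Step 5: +2 new -> 31 infected
Step 6: +1 new -> 32 infected
Step 7: +0 new -> 32 infected

Answer: 7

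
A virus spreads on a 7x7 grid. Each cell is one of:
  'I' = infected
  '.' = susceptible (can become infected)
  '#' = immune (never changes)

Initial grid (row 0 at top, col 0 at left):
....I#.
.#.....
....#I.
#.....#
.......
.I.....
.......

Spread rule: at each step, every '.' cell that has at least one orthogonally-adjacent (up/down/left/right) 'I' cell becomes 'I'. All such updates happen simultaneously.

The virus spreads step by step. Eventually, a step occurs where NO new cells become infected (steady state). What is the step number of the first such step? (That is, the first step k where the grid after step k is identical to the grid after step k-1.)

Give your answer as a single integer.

Step 0 (initial): 3 infected
Step 1: +9 new -> 12 infected
Step 2: +11 new -> 23 infected
Step 3: +13 new -> 36 infected
Step 4: +6 new -> 42 infected
Step 5: +2 new -> 44 infected
Step 6: +0 new -> 44 infected

Answer: 6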